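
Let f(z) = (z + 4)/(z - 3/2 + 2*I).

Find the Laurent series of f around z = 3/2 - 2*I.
Put w = z - (3/2 - 2*I), i.e. z = w + 3/2 - 2*I. The denominator is w, so it suffices to rewrite the numerator in powers of w.

P(z) = z + 4
P(w + 3/2 - 2*I) = 11/2 - 2*I + w

Dividing each term by w:
  f = (11/2 - 2*I)/w + 1

Substituting back w = z - 3/2 + 2*I:
  f(z) = (11/2 - 2*I)/(z - 3/2 + 2*I) + 1

The series is finite because the numerator is a polynomial; the negative powers form the principal part, and the coefficient of 1/(z - 3/2 + 2*I) gives Res(f, 3/2 - 2*I) = 11/2 - 2*I.

Final answer: (11/2 - 2*I)/(z - 3/2 + 2*I) + 1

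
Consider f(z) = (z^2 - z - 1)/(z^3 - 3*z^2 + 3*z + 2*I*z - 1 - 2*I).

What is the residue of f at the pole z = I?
Write f(z) = P(z)/Q(z) with P(z) = z^2 - z - 1 and Q(z) = z^3 - 3*z^2 + 3*z + 2*I*z - 1 - 2*I.
The denominator factors as Q(z) = (z - 2 + I)*(z - I)*(z - 1), so z = I is a simple zero of Q and P is analytic there; z = I is therefore a simple pole and
  Res(f, z₀) = P(z₀)/Q'(z₀).

Q'(z) = 3*z^2 - 6*z + 3 + 2*I, so Q'(I) = -4*I.
P(I) = -2 - I.

Res(f, I) = (-2 - I)/(-4*I) = 1/4 - I/2

Final answer: 1/4 - I/2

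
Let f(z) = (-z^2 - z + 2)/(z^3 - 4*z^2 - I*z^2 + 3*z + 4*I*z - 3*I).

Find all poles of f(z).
The singularities of f are the zeros of the denominator. Factoring,
  z^3 - 4*z^2 - I*z^2 + 3*z + 4*I*z - 3*I = (z - I)*(z - 3)*(z - 1)
so the candidates are z = I, z = 3, z = 1.

Check the numerator P(z) = -z^2 - z + 2 at each one:
  P(I) = 3 - I ≠ 0, so z = I is a (simple) pole.
  P(3) = -10 ≠ 0, so z = 3 is a (simple) pole.
  P(1) = 0, so the factor (z - 1) cancels and z = 1 is only a removable singularity, not a pole.

Poles of f: {I, 3}

Final answer: {I, 3}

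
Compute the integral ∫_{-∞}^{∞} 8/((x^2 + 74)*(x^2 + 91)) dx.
4*pi*(-74*sqrt(91) + 91*sqrt(74))/57239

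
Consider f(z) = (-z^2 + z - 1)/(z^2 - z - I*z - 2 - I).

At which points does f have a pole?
The singularities of f are the zeros of the denominator. Factoring,
  z^2 - z - I*z - 2 - I = (z - 2 - I)*(z + 1)
so the candidates are z = 2 + I, z = -1.

Check the numerator P(z) = -z^2 + z - 1 at each one:
  P(2 + I) = -2 - 3*I ≠ 0, so z = 2 + I is a (simple) pole.
  P(-1) = -3 ≠ 0, so z = -1 is a (simple) pole.

Poles of f: {-1, 2 + I}

Final answer: {-1, 2 + I}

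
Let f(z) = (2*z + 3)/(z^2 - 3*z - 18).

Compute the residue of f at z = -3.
Write f(z) = P(z)/Q(z) with P(z) = 2*z + 3 and Q(z) = z^2 - 3*z - 18.
The denominator factors as Q(z) = (z - 6)*(z + 3), so z = -3 is a simple zero of Q and P is analytic there; z = -3 is therefore a simple pole and
  Res(f, z₀) = P(z₀)/Q'(z₀).

Q'(z) = 2*z - 3, so Q'(-3) = -9.
P(-3) = -3.

Res(f, -3) = (-3)/(-9) = 1/3

Final answer: 1/3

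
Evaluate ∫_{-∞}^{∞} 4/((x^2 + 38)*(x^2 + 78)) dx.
Let f(z) = 4/((z^2 + 38)*(z^2 + 78)). The denominator has no real zeros and deg Q - deg P = 4 ≥ 2, so the integral of f over the upper semicircle |z| = R tends to 0 as R → ∞. Closing the contour in the upper half-plane,
  ∫_{-∞}^{∞} f(x) dx = 2πi · Σ Res(f, z_k)  over the poles with Im z_k > 0.

Zeros of the denominator: z^2 + 38 = 0 gives z = ±sqrt(38)*I; z^2 + 78 = 0 gives z = ±sqrt(78)*I.
Upper half-plane: z = sqrt(38)*I, z = sqrt(78)*I (simple).

Each pole is a simple zero of Q(z) = z^4 + 116*z^2 + 2964, so Res(f, z₀) = P(z₀)/Q'(z₀) with P(z) = 4, Q'(z) = 4*z^3 + 232*z:
  Res(f, sqrt(38)*I) = (4)/(80*sqrt(38)*I) = -sqrt(38)*I/760
  Res(f, sqrt(78)*I) = (4)/(-80*sqrt(78)*I) = sqrt(78)*I/1560

Sum of residues: I*(-sqrt(38)/760 + sqrt(78)/1560)
∫_{-∞}^{∞} f(x) dx = 2πi · (I*(-sqrt(38)/760 + sqrt(78)/1560)) = pi*(-19*sqrt(78) + 39*sqrt(38))/14820

Final answer: pi*(-19*sqrt(78) + 39*sqrt(38))/14820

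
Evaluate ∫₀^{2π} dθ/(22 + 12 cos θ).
Let J = ∫₀^{2π} dθ/(22 + 12 cos θ).
Put z = e^{iθ}: then cos θ = (z + 1/z)/2, dθ = dz/(iz), and z runs once counterclockwise around |z| = 1:
  J = ∮_{|z|=1} 1/(22 + 12*(z + 1/z)/2) · dz/(iz) = (2/i) ∮_{|z|=1} dz/(12*z^2 + 44*z + 12).
The roots of 12*z^2 + 44*z + 12 are z = (-22 ± sqrt(22^2 - 12^2))/12, with sqrt(340) = 2*sqrt(85); their product is 1, so only z₊ = -11/6 + sqrt(85)/6 lies inside the unit circle (z₋ = -11/6 - sqrt(85)/6 lies outside).
z₊ is a simple zero of q(z) = 12*z^2 + 44*z + 12, so Res(1/q, z₊) = 1/q'(z₊) with q'(z) = 24*z + 44; and q'(z₊) = 12*(z₊ - z₋) = 4*sqrt(85).
Therefore J = (2/i) · 2πi · 1/(4*sqrt(85)) = 2*pi/(2*sqrt(85)) = sqrt(85)*pi/85

Final answer: sqrt(85)*pi/85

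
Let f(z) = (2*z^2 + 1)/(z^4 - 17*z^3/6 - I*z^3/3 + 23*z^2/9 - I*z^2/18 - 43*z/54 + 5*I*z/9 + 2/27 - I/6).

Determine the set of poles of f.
The singularities of f are the zeros of the denominator. Factoring,
  z^4 - 17*z^3/6 - I*z^3/3 + 23*z^2/9 - I*z^2/18 - 43*z/54 + 5*I*z/9 + 2/27 - I/6 = (z - 1)*(z - 1/3)*(z - 3/2 - 2*I/3)*(z + I/3)
so the candidates are z = 1, z = 1/3, z = 3/2 + 2*I/3, z = -I/3.

Check the numerator P(z) = 2*z^2 + 1 at each one:
  P(1) = 3 ≠ 0, so z = 1 is a (simple) pole.
  P(1/3) = 11/9 ≠ 0, so z = 1/3 is a (simple) pole.
  P(3/2 + 2*I/3) = 83/18 + 4*I ≠ 0, so z = 3/2 + 2*I/3 is a (simple) pole.
  P(-I/3) = 7/9 ≠ 0, so z = -I/3 is a (simple) pole.

Poles of f: {-I/3, 1/3, 1, 3/2 + 2*I/3}

Final answer: {-I/3, 1/3, 1, 3/2 + 2*I/3}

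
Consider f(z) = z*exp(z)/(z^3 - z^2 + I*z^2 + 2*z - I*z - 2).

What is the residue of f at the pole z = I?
Write f(z) = P(z)/Q(z) with P(z) = z*exp(z) and Q(z) = z^3 - z^2 + I*z^2 + 2*z - I*z - 2.
The denominator factors as Q(z) = (z - 1)*(z - I)*(z + 2*I), so z = I is a simple zero of Q and P is analytic there; z = I is therefore a simple pole and
  Res(f, z₀) = P(z₀)/Q'(z₀).

Q'(z) = 3*z^2 - 2*z + 2*I*z + 2 - I, so Q'(I) = -3 - 3*I.
P(I) = I*exp(I).

Res(f, I) = (I*exp(I))/(-3 - 3*I) = (-1/6 - I/6)*exp(I)

Final answer: (-1/6 - I/6)*exp(I)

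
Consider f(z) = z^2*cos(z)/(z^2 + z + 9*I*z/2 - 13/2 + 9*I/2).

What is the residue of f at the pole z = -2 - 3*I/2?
Write f(z) = P(z)/Q(z) with P(z) = z^2*cos(z) and Q(z) = z^2 + z + 9*I*z/2 - 13/2 + 9*I/2.
The denominator factors as Q(z) = (z - 1 + 3*I)*(z + 2 + 3*I/2), so z = -2 - 3*I/2 is a simple zero of Q and P is analytic there; z = -2 - 3*I/2 is therefore a simple pole and
  Res(f, z₀) = P(z₀)/Q'(z₀).

Q'(z) = 2*z + 1 + 9*I/2, so Q'(-2 - 3*I/2) = -3 + 3*I/2.
P(-2 - 3*I/2) = (7/4 + 6*I)*cos(2 + 3*I/2).

Res(f, -2 - 3*I/2) = ((7/4 + 6*I)*cos(2 + 3*I/2))/(-3 + 3*I/2) = (1/3 - 11*I/6)*cos(2 + 3*I/2)

Final answer: (1/3 - 11*I/6)*cos(2 + 3*I/2)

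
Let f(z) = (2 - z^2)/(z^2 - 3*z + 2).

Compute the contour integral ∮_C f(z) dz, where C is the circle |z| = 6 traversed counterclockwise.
By the residue theorem, ∮_C f(z) dz = 2πi · (sum of the residues of f at the poles inside |z| = 6).

The denominator factors as (z - 2)*(z - 1), so the singularities of f are simple poles at z = 2, z = 1.
  |2|² = 4 < 36 = 6², so this pole is inside the contour.
  |1|² = 1 < 36 = 6², so this pole is inside the contour.

With P(z) = 2 - z^2 and Q(z) = z^2 - 3*z + 2, each pole is simple, so Res(f, z₀) = P(z₀)/Q'(z₀) with Q'(z) = 2*z - 3.
  Res(f, 2) = P(2)/Q'(2) = (-2)/(1) = -2
  Res(f, 1) = P(1)/Q'(1) = (1)/(-1) = -1

Sum of residues inside C: -3
∮_C f(z) dz = 2πi · (-3) = -6*I*pi

Final answer: -6*I*pi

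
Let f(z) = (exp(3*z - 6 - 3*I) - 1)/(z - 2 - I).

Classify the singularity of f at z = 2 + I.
Let u = z - 2 - I. The exponent is 3*z - 6 - 3*I = 3u, so
  f = (e^(3u) - 1)/u = ((3u) + (3u)^2/2 + (3u)^3/6 + ...)/u = 3 + (9/2)*u + (9/2)*u^2 + ...
The Laurent expansion about u = 0 has no negative powers; equivalently lim_{z→2 + I} f(z) = 3 exists and is finite.
So the singularity is removable.

Final answer: removable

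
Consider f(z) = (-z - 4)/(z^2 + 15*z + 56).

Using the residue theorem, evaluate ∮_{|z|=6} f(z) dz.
By the residue theorem, ∮_C f(z) dz = 2πi · (sum of the residues of f at the poles inside |z| = 6).

The denominator factors as (z + 7)*(z + 8), so the singularities of f are simple poles at z = -7, z = -8.
  |-7|² = 49 > 36 = 6², so this pole is outside the contour.
  |-8|² = 64 > 36 = 6², so this pole is outside the contour.

No pole lies inside the contour, so f is analytic on and inside C and the integral is 0 (Cauchy's theorem).

Final answer: 0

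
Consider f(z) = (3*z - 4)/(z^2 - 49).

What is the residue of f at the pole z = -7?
25/14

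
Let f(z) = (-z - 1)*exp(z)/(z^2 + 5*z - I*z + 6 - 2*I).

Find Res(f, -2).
Write f(z) = P(z)/Q(z) with P(z) = (-z - 1)*exp(z) and Q(z) = z^2 + 5*z - I*z + 6 - 2*I.
The denominator factors as Q(z) = (z + 2)*(z + 3 - I), so z = -2 is a simple zero of Q and P is analytic there; z = -2 is therefore a simple pole and
  Res(f, z₀) = P(z₀)/Q'(z₀).

Q'(z) = 2*z + 5 - I, so Q'(-2) = 1 - I.
P(-2) = exp(-2).

Res(f, -2) = (exp(-2))/(1 - I) = (1/2 + I/2)*exp(-2)

Final answer: (1/2 + I/2)*exp(-2)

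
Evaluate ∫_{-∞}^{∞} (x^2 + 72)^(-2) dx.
sqrt(2)*pi/1728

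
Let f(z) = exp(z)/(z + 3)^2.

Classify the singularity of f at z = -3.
pole of order 2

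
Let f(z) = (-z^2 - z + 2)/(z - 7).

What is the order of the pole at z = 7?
1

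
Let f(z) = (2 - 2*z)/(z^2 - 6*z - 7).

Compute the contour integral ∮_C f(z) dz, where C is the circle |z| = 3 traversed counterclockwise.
By the residue theorem, ∮_C f(z) dz = 2πi · (sum of the residues of f at the poles inside |z| = 3).

The denominator factors as (z - 7)*(z + 1), so the singularities of f are simple poles at z = 7, z = -1.
  |7|² = 49 > 9 = 3², so this pole is outside the contour.
  |-1|² = 1 < 9 = 3², so this pole is inside the contour.

With P(z) = 2 - 2*z and Q(z) = z^2 - 6*z - 7, each pole is simple, so Res(f, z₀) = P(z₀)/Q'(z₀) with Q'(z) = 2*z - 6.
  Res(f, -1) = P(-1)/Q'(-1) = (4)/(-8) = -1/2

∮_C f(z) dz = 2πi · (-1/2) = -I*pi

Final answer: -I*pi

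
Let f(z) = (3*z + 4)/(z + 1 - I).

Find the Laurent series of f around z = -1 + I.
(1 + 3*I)/(z + 1 - I) + 3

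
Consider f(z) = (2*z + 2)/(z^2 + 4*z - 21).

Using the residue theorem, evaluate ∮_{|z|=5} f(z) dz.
By the residue theorem, ∮_C f(z) dz = 2πi · (sum of the residues of f at the poles inside |z| = 5).

The denominator factors as (z - 3)*(z + 7), so the singularities of f are simple poles at z = 3, z = -7.
  |3|² = 9 < 25 = 5², so this pole is inside the contour.
  |-7|² = 49 > 25 = 5², so this pole is outside the contour.

With P(z) = 2*z + 2 and Q(z) = z^2 + 4*z - 21, each pole is simple, so Res(f, z₀) = P(z₀)/Q'(z₀) with Q'(z) = 2*z + 4.
  Res(f, 3) = P(3)/Q'(3) = (8)/(10) = 4/5

∮_C f(z) dz = 2πi · (4/5) = 8*I*pi/5

Final answer: 8*I*pi/5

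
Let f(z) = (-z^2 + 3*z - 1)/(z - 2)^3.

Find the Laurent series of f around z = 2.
Put w = z - (2), i.e. z = w + 2. The denominator is w^3, so it suffices to rewrite the numerator in powers of w.

P(z) = -z^2 + 3*z - 1
P(w + 2) = 1 - w - w^2

Dividing each term by w^3:
  f = 1/w^3 - 1/w^2 - 1/w

Substituting back w = z - 2:
  f(z) = 1/(z - 2)^3 - 1/(z - 2)^2 - 1/(z - 2)

The series is finite because the numerator is a polynomial; the negative powers form the principal part, and the coefficient of 1/(z - 2) gives Res(f, 2) = -1.

Final answer: 1/(z - 2)^3 - 1/(z - 2)^2 - 1/(z - 2)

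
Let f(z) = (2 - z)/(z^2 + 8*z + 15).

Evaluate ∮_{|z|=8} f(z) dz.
By the residue theorem, ∮_C f(z) dz = 2πi · (sum of the residues of f at the poles inside |z| = 8).

The denominator factors as (z + 3)*(z + 5), so the singularities of f are simple poles at z = -3, z = -5.
  |-3|² = 9 < 64 = 8², so this pole is inside the contour.
  |-5|² = 25 < 64 = 8², so this pole is inside the contour.

With P(z) = 2 - z and Q(z) = z^2 + 8*z + 15, each pole is simple, so Res(f, z₀) = P(z₀)/Q'(z₀) with Q'(z) = 2*z + 8.
  Res(f, -3) = P(-3)/Q'(-3) = (5)/(2) = 5/2
  Res(f, -5) = P(-5)/Q'(-5) = (7)/(-2) = -7/2

Sum of residues inside C: -1
∮_C f(z) dz = 2πi · (-1) = -2*I*pi

Final answer: -2*I*pi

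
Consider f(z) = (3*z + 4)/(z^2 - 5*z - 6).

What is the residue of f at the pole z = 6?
Write f(z) = P(z)/Q(z) with P(z) = 3*z + 4 and Q(z) = z^2 - 5*z - 6.
The denominator factors as Q(z) = (z + 1)*(z - 6), so z = 6 is a simple zero of Q and P is analytic there; z = 6 is therefore a simple pole and
  Res(f, z₀) = P(z₀)/Q'(z₀).

Q'(z) = 2*z - 5, so Q'(6) = 7.
P(6) = 22.

Res(f, 6) = (22)/(7) = 22/7

Final answer: 22/7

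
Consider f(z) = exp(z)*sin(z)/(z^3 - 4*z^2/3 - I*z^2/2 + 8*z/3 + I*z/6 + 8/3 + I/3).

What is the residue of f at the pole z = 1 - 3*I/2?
Write f(z) = P(z)/Q(z) with P(z) = exp(z)*sin(z) and Q(z) = z^3 - 4*z^2/3 - I*z^2/2 + 8*z/3 + I*z/6 + 8/3 + I/3.
The denominator factors as Q(z) = (z - 1 - 2*I)*(z - 1 + 3*I/2)*(z + 2/3), so z = 1 - 3*I/2 is a simple zero of Q and P is analytic there; z = 1 - 3*I/2 is therefore a simple pole and
  Res(f, z₀) = P(z₀)/Q'(z₀).

Q'(z) = 3*z^2 - 8*z/3 - I*z + 8/3 + I/6, so Q'(1 - 3*I/2) = -21/4 - 35*I/6.
P(1 - 3*I/2) = exp(1 - 3*I/2)*sin(1 - 3*I/2).

Res(f, 1 - 3*I/2) = (exp(1 - 3*I/2)*sin(1 - 3*I/2))/(-21/4 - 35*I/6) = (-108/1267 + 120*I/1267)*exp(1 - 3*I/2)*sin(1 - 3*I/2)

Final answer: (-108/1267 + 120*I/1267)*exp(1 - 3*I/2)*sin(1 - 3*I/2)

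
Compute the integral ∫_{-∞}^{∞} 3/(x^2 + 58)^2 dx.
Let f(z) = 3/(z^2 + 58)^2. The denominator has no real zeros and deg Q - deg P = 4 ≥ 2, so the integral of f over the upper semicircle |z| = R tends to 0 as R → ∞. Closing the contour in the upper half-plane,
  ∫_{-∞}^{∞} f(x) dx = 2πi · Σ Res(f, z_k)  over the poles with Im z_k > 0.

Zeros of the denominator: z^2 + 58 = 0 gives z = ±sqrt(58)*I.
Upper half-plane: z = sqrt(58)*I (a pole of order 2).

Write f(z) = g(z)/(z - sqrt(58)*I)^2 with g(z) = 3/(z + sqrt(58)*I)^2. For a double pole, Res(f, z₀) = g'(z₀):
  g'(z) = -6/(z + sqrt(58)*I)^3
  Res(f, sqrt(58)*I) = g'(sqrt(58)*I) = -3*sqrt(58)*I/13456

∫_{-∞}^{∞} f(x) dx = 2πi · (-3*sqrt(58)*I/13456) = 3*sqrt(58)*pi/6728

Final answer: 3*sqrt(58)*pi/6728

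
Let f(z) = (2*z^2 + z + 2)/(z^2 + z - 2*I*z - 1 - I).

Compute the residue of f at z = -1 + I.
Write f(z) = P(z)/Q(z) with P(z) = 2*z^2 + z + 2 and Q(z) = z^2 + z - 2*I*z - 1 - I.
The denominator factors as Q(z) = (z - I)*(z + 1 - I), so z = -1 + I is a simple zero of Q and P is analytic there; z = -1 + I is therefore a simple pole and
  Res(f, z₀) = P(z₀)/Q'(z₀).

Q'(z) = 2*z + 1 - 2*I, so Q'(-1 + I) = -1.
P(-1 + I) = 1 - 3*I.

Res(f, -1 + I) = (1 - 3*I)/(-1) = -1 + 3*I

Final answer: -1 + 3*I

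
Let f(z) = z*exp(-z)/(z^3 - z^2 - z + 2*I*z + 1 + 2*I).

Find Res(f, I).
Write f(z) = P(z)/Q(z) with P(z) = z*exp(-z) and Q(z) = z^3 - z^2 - z + 2*I*z + 1 + 2*I.
The denominator factors as Q(z) = (z + 1)*(z - I)*(z - 2 + I), so z = I is a simple zero of Q and P is analytic there; z = I is therefore a simple pole and
  Res(f, z₀) = P(z₀)/Q'(z₀).

Q'(z) = 3*z^2 - 2*z - 1 + 2*I, so Q'(I) = -4.
P(I) = I*exp(-I).

Res(f, I) = (I*exp(-I))/(-4) = -I*exp(-I)/4

Final answer: -I*exp(-I)/4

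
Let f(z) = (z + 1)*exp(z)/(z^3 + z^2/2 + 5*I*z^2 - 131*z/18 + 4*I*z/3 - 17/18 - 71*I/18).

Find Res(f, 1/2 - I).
Write f(z) = P(z)/Q(z) with P(z) = (z + 1)*exp(z) and Q(z) = z^3 + z^2/2 + 5*I*z^2 - 131*z/18 + 4*I*z/3 - 17/18 - 71*I/18.
The denominator factors as Q(z) = (z - 1/2 + I)*(z + 1/3 + 3*I)*(z + 2/3 + I), so z = 1/2 - I is a simple zero of Q and P is analytic there; z = 1/2 - I is therefore a simple pole and
  Res(f, z₀) = P(z₀)/Q'(z₀).

Q'(z) = 3*z^2 + z + 10*I*z - 131/18 + 4*I/3, so Q'(1/2 - I) = 35/36 + 7*I/3.
P(1/2 - I) = (3/2 - I)*exp(1/2 - I).

Res(f, 1/2 - I) = ((3/2 - I)*exp(1/2 - I))/(35/36 + 7*I/3) = (-162/1183 - 828*I/1183)*exp(1/2 - I)

Final answer: (-162/1183 - 828*I/1183)*exp(1/2 - I)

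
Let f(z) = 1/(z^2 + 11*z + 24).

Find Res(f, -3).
Write f(z) = P(z)/Q(z) with P(z) = 1 and Q(z) = z^2 + 11*z + 24.
The denominator factors as Q(z) = (z + 3)*(z + 8), so z = -3 is a simple zero of Q and P is analytic there; z = -3 is therefore a simple pole and
  Res(f, z₀) = P(z₀)/Q'(z₀).

Q'(z) = 2*z + 11, so Q'(-3) = 5.
P(-3) = 1.

Res(f, -3) = (1)/(5) = 1/5

Final answer: 1/5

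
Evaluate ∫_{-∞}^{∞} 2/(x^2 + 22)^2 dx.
sqrt(22)*pi/484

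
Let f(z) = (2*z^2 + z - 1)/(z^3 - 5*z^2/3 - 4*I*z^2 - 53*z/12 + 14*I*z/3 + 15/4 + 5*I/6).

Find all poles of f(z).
The singularities of f are the zeros of the denominator. Factoring,
  z^3 - 5*z^2/3 - 4*I*z^2 - 53*z/12 + 14*I*z/3 + 15/4 + 5*I/6 = (z + 1/3 - 3*I/2)*(z - 1 - I/2)*(z - 1 - 2*I)
so the candidates are z = -1/3 + 3*I/2, z = 1 + I/2, z = 1 + 2*I.

Check the numerator P(z) = 2*z^2 + z - 1 at each one:
  P(-1/3 + 3*I/2) = -101/18 - I/2 ≠ 0, so z = -1/3 + 3*I/2 is a (simple) pole.
  P(1 + I/2) = 3/2 + 5*I/2 ≠ 0, so z = 1 + I/2 is a (simple) pole.
  P(1 + 2*I) = -6 + 10*I ≠ 0, so z = 1 + 2*I is a (simple) pole.

Poles of f: {-1/3 + 3*I/2, 1 + I/2, 1 + 2*I}

Final answer: {-1/3 + 3*I/2, 1 + I/2, 1 + 2*I}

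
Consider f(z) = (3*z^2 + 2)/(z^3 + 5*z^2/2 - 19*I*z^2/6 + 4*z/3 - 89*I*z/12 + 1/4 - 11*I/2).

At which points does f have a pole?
The singularities of f are the zeros of the denominator. Factoring,
  z^3 + 5*z^2/2 - 19*I*z^2/6 + 4*z/3 - 89*I*z/12 + 1/4 - 11*I/2 = (z + 3/2 - 2*I/3)*(z - 3*I)*(z + 1 + I/2)
so the candidates are z = -3/2 + 2*I/3, z = 3*I, z = -1 - I/2.

Check the numerator P(z) = 3*z^2 + 2 at each one:
  P(-3/2 + 2*I/3) = 89/12 - 6*I ≠ 0, so z = -3/2 + 2*I/3 is a (simple) pole.
  P(3*I) = -25 ≠ 0, so z = 3*I is a (simple) pole.
  P(-1 - I/2) = 17/4 + 3*I ≠ 0, so z = -1 - I/2 is a (simple) pole.

Poles of f: {-3/2 + 2*I/3, -1 - I/2, 3*I}

Final answer: {-3/2 + 2*I/3, -1 - I/2, 3*I}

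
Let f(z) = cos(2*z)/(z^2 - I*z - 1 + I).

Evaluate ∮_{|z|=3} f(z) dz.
By the residue theorem, ∮_C f(z) dz = 2πi · (sum of the residues of f at the poles inside |z| = 3).

The denominator factors as (z - 1)*(z + 1 - I), so the singularities of f are simple poles at z = 1, z = -1 + I.
  |1|² = 1 < 9 = 3², so this pole is inside the contour.
  |-1 + I|² = 2 < 9 = 3², so this pole is inside the contour.

With P(z) = cos(2*z) and Q(z) = z^2 - I*z - 1 + I, each pole is simple, so Res(f, z₀) = P(z₀)/Q'(z₀) with Q'(z) = 2*z - I.
  Res(f, 1) = P(1)/Q'(1) = (cos(2))/(2 - I) = (2/5 + I/5)*cos(2)
  Res(f, -1 + I) = P(-1 + I)/Q'(-1 + I) = (cos(2 - 2*I))/(-2 + I) = (-2/5 - I/5)*cos(2 - 2*I)

Sum of residues inside C: (-2/5 - I/5)*cos(2 - 2*I) + (2/5 + I/5)*cos(2)
∮_C f(z) dz = 2πi · ((-2/5 - I/5)*cos(2 - 2*I) + (2/5 + I/5)*cos(2)) = pi*(-2/5 + 4*I/5)*cos(2) + pi*(2/5 - 4*I/5)*cos(2 - 2*I)

Final answer: pi*(-2/5 + 4*I/5)*cos(2) + pi*(2/5 - 4*I/5)*cos(2 - 2*I)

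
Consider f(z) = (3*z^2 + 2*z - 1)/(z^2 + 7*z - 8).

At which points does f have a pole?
The singularities of f are the zeros of the denominator. Factoring,
  z^2 + 7*z - 8 = (z + 8)*(z - 1)
so the candidates are z = -8, z = 1.

Check the numerator P(z) = 3*z^2 + 2*z - 1 at each one:
  P(-8) = 175 ≠ 0, so z = -8 is a (simple) pole.
  P(1) = 4 ≠ 0, so z = 1 is a (simple) pole.

Poles of f: {-8, 1}

Final answer: {-8, 1}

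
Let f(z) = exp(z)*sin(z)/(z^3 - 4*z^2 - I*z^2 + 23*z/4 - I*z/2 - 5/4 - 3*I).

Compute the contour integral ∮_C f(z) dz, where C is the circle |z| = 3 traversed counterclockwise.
By the residue theorem, ∮_C f(z) dz = 2πi · (sum of the residues of f at the poles inside |z| = 3).

The denominator factors as (z - 1 + 3*I/2)*(z - 3 - 2*I)*(z - I/2), so the singularities of f are simple poles at z = 1 - 3*I/2, z = 3 + 2*I, z = I/2.
  |1 - 3*I/2|² = 13/4 < 9 = 3², so this pole is inside the contour.
  |3 + 2*I|² = 13 > 9 = 3², so this pole is outside the contour.
  |I/2|² = 1/4 < 9 = 3², so this pole is inside the contour.

With P(z) = exp(z)*sin(z) and Q(z) = z^3 - 4*z^2 - I*z^2 + 23*z/4 - I*z/2 - 5/4 - 3*I, each pole is simple, so Res(f, z₀) = P(z₀)/Q'(z₀) with Q'(z) = 3*z^2 - 8*z - 2*I*z + 23/4 - I/2.
  Res(f, 1 - 3*I/2) = P(1 - 3*I/2)/Q'(1 - 3*I/2) = (exp(1 - 3*I/2)*sin(1 - 3*I/2))/(-9 + I/2) = (-36/325 - 2*I/325)*exp(1 - 3*I/2)*sin(1 - 3*I/2)
  Res(f, I/2) = P(I/2)/Q'(I/2) = (I*exp(I/2)*sinh(1/2))/(6 - 9*I/2) = (-2/25 + 8*I/75)*exp(I/2)*sinh(1/2)

Sum of residues inside C: (-2/25 + 8*I/75)*exp(I/2)*sinh(1/2) + (-36/325 - 2*I/325)*exp(1 - 3*I/2)*sin(1 - 3*I/2)
∮_C f(z) dz = 2πi · ((-2/25 + 8*I/75)*exp(I/2)*sinh(1/2) + (-36/325 - 2*I/325)*exp(1 - 3*I/2)*sin(1 - 3*I/2)) = pi*(-16/75 - 4*I/25)*exp(I/2)*sinh(1/2) + pi*(4/325 - 72*I/325)*exp(1 - 3*I/2)*sin(1 - 3*I/2)

Final answer: pi*(-16/75 - 4*I/25)*exp(I/2)*sinh(1/2) + pi*(4/325 - 72*I/325)*exp(1 - 3*I/2)*sin(1 - 3*I/2)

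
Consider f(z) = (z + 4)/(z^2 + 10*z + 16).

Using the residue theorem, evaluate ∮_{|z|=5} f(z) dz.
2*I*pi/3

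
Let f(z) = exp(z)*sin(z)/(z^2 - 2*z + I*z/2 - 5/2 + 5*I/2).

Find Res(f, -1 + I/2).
(16/73 + 6*I/73)*exp(-1 + I/2)*sin(1 - I/2)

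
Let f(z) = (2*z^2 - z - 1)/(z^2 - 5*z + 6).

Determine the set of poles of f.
{2, 3}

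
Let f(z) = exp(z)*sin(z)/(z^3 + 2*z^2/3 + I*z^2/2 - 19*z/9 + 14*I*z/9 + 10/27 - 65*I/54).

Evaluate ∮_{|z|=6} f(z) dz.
By the residue theorem, ∮_C f(z) dz = 2πi · (sum of the residues of f at the poles inside |z| = 6).

The denominator factors as (z - 2/3 + I/3)*(z - 2/3 + I/2)*(z + 2 - I/3), so the singularities of f are simple poles at z = 2/3 - I/3, z = 2/3 - I/2, z = -2 + I/3.
  |2/3 - I/3|² = 5/9 < 36 = 6², so this pole is inside the contour.
  |2/3 - I/2|² = 25/36 < 36 = 6², so this pole is inside the contour.
  |-2 + I/3|² = 37/9 < 36 = 6², so this pole is inside the contour.

With P(z) = exp(z)*sin(z) and Q(z) = z^3 + 2*z^2/3 + I*z^2/2 - 19*z/9 + 14*I*z/9 + 10/27 - 65*I/54, each pole is simple, so Res(f, z₀) = P(z₀)/Q'(z₀) with Q'(z) = 3*z^2 + 4*z/3 + I*z - 19/9 + 14*I/9.
  Res(f, 2/3 - I/3) = P(2/3 - I/3)/Q'(2/3 - I/3) = (exp(2/3 - I/3)*sin(2/3 - I/3))/(1/9 + 4*I/9) = (9/17 - 36*I/17)*exp(2/3 - I/3)*sin(2/3 - I/3)
  Res(f, 2/3 - I/2) = P(2/3 - I/2)/Q'(2/3 - I/2) = (exp(2/3 - I/2)*sin(2/3 - I/2))/(-5/36 - 4*I/9) = (-180/281 + 576*I/281)*exp(2/3 - I/2)*sin(2/3 - I/2)
  Res(f, -2 + I/3) = P(-2 + I/3)/Q'(-2 + I/3) = (-exp(-2 + I/3)*sin(2 - I/3))/(59/9 - 4*I) = (-531/4777 - 324*I/4777)*exp(-2 + I/3)*sin(2 - I/3)

Sum of residues inside C: (9/17 - 36*I/17)*exp(2/3 - I/3)*sin(2/3 - I/3) + (-531/4777 - 324*I/4777)*exp(-2 + I/3)*sin(2 - I/3) + (-180/281 + 576*I/281)*exp(2/3 - I/2)*sin(2/3 - I/2)
∮_C f(z) dz = 2πi · ((9/17 - 36*I/17)*exp(2/3 - I/3)*sin(2/3 - I/3) + (-531/4777 - 324*I/4777)*exp(-2 + I/3)*sin(2 - I/3) + (-180/281 + 576*I/281)*exp(2/3 - I/2)*sin(2/3 - I/2)) = pi*(72/17 + 18*I/17)*exp(2/3 - I/3)*sin(2/3 - I/3) + pi*(648/4777 - 1062*I/4777)*exp(-2 + I/3)*sin(2 - I/3) + pi*(-1152/281 - 360*I/281)*exp(2/3 - I/2)*sin(2/3 - I/2)

Final answer: pi*(72/17 + 18*I/17)*exp(2/3 - I/3)*sin(2/3 - I/3) + pi*(648/4777 - 1062*I/4777)*exp(-2 + I/3)*sin(2 - I/3) + pi*(-1152/281 - 360*I/281)*exp(2/3 - I/2)*sin(2/3 - I/2)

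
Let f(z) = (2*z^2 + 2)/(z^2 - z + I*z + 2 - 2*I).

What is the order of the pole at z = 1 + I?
Factor the denominator:
  z^2 - z + I*z + 2 - 2*I = (z - 1 - I)*(z + 2*I)

The numerator P(z) = 2*z^2 + 2 has P(1 + I) = 2 + 4*I ≠ 0, so no factor of (z - 1 - I) cancels.
Near z = 1 + I we can therefore write f(z) = g(z)/(z - 1 - I) with g analytic at 1 + I and g(1 + I) ≠ 0 (g is the numerator divided by the remaining denominator factors).

Hence z = 1 + I is a pole of order 1.

Final answer: 1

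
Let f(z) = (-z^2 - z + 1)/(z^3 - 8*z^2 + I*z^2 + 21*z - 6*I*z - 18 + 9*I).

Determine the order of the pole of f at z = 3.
Factor the denominator:
  z^3 - 8*z^2 + I*z^2 + 21*z - 6*I*z - 18 + 9*I = (z - 3)^2*(z - 2 + I)

The numerator P(z) = -z^2 - z + 1 has P(3) = -11 ≠ 0, so no factor of (z - 3) cancels.
Near z = 3 we can therefore write f(z) = g(z)/(z - 3)^2 with g analytic at 3 and g(3) ≠ 0 (g is the numerator divided by the remaining denominator factors).

Hence z = 3 is a pole of order 2.

Final answer: 2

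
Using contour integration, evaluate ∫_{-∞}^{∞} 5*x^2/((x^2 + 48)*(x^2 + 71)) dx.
5*pi*(-4*sqrt(3) + sqrt(71))/23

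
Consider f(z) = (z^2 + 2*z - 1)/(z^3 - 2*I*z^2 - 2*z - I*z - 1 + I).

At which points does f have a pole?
{-1, I, 1 + I}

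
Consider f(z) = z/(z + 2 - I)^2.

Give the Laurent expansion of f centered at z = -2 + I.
Put w = z - (-2 + I), i.e. z = w - 2 + I. The denominator is w^2, so it suffices to rewrite the numerator in powers of w.

P(z) = z
P(w - 2 + I) = -2 + I + w

Dividing each term by w^2:
  f = (-2 + I)/w^2 + 1/w

Substituting back w = z + 2 - I:
  f(z) = (-2 + I)/(z + 2 - I)^2 + 1/(z + 2 - I)

The series is finite because the numerator is a polynomial; the negative powers form the principal part, and the coefficient of 1/(z + 2 - I) gives Res(f, -2 + I) = 1.

Final answer: (-2 + I)/(z + 2 - I)^2 + 1/(z + 2 - I)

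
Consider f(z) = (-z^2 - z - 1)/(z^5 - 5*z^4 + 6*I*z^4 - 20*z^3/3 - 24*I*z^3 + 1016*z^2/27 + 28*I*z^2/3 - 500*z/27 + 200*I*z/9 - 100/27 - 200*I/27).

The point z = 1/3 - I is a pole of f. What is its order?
Factor the denominator:
  z^5 - 5*z^4 + 6*I*z^4 - 20*z^3/3 - 24*I*z^3 + 1016*z^2/27 + 28*I*z^2/3 - 500*z/27 + 200*I*z/9 - 100/27 - 200*I/27 = (z - 1/3 + I)^3*(z - 3 + I)*(z - 1 + 2*I)

The numerator P(z) = -z^2 - z - 1 has P(1/3 - I) = -4/9 + 5*I/3 ≠ 0, so no factor of (z - 1/3 + I) cancels.
Near z = 1/3 - I we can therefore write f(z) = g(z)/(z - 1/3 + I)^3 with g analytic at 1/3 - I and g(1/3 - I) ≠ 0 (g is the numerator divided by the remaining denominator factors).

Hence z = 1/3 - I is a pole of order 3.

Final answer: 3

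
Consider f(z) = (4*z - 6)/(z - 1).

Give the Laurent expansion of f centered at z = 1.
Put w = z - (1), i.e. z = w + 1. The denominator is w, so it suffices to rewrite the numerator in powers of w.

P(z) = 4*z - 6
P(w + 1) = -2 + 4*w

Dividing each term by w:
  f = -2/w + 4

Substituting back w = z - 1:
  f(z) = -2/(z - 1) + 4

The series is finite because the numerator is a polynomial; the negative powers form the principal part, and the coefficient of 1/(z - 1) gives Res(f, 1) = -2.

Final answer: -2/(z - 1) + 4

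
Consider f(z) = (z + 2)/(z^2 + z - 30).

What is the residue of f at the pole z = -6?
Write f(z) = P(z)/Q(z) with P(z) = z + 2 and Q(z) = z^2 + z - 30.
The denominator factors as Q(z) = (z - 5)*(z + 6), so z = -6 is a simple zero of Q and P is analytic there; z = -6 is therefore a simple pole and
  Res(f, z₀) = P(z₀)/Q'(z₀).

Q'(z) = 2*z + 1, so Q'(-6) = -11.
P(-6) = -4.

Res(f, -6) = (-4)/(-11) = 4/11

Final answer: 4/11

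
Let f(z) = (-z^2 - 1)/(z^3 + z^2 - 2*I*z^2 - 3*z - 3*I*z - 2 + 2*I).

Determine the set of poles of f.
The singularities of f are the zeros of the denominator. Factoring,
  z^3 + z^2 - 2*I*z^2 - 3*z - 3*I*z - 2 + 2*I = (z + 2)*(z - 1 - I)*(z - I)
so the candidates are z = -2, z = 1 + I, z = I.

Check the numerator P(z) = -z^2 - 1 at each one:
  P(-2) = -5 ≠ 0, so z = -2 is a (simple) pole.
  P(1 + I) = -1 - 2*I ≠ 0, so z = 1 + I is a (simple) pole.
  P(I) = 0, so the factor (z - I) cancels and z = I is only a removable singularity, not a pole.

Poles of f: {-2, 1 + I}

Final answer: {-2, 1 + I}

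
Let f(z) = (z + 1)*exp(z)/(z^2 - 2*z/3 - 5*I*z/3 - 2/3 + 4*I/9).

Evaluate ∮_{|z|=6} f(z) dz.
pi*(2/5 - 16*I/5)*exp(2*I/3) + pi*(-2/5 + 26*I/5)*exp(2/3 + I)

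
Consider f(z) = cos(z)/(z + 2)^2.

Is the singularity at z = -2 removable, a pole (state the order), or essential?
Write f(z) = g(z)/(z + 2)^2 with g(z) = cos(z).
g is entire and g(-2) = cos(2) ≠ 0, so no factor of (z + 2) cancels: the Laurent expansion of f about z = -2 starts at the power -2, i.e. lim_{z→z₀} (z - z₀)^2 f(z) = cos(2) is finite and nonzero.
So z = -2 is a pole of order 2.

Final answer: pole of order 2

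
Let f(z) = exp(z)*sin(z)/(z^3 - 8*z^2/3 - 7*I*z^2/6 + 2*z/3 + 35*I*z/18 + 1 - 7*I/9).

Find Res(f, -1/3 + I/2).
(-4140/14381 - 1224*I/14381)*exp(-1/3 + I/2)*sin(1/3 - I/2)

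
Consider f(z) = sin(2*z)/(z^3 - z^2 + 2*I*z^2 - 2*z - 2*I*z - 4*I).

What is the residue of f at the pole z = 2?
(1/12 - I/12)*sin(4)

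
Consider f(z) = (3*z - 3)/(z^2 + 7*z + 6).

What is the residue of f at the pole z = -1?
-6/5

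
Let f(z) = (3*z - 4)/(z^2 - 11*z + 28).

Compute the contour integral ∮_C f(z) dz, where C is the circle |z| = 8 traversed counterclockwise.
By the residue theorem, ∮_C f(z) dz = 2πi · (sum of the residues of f at the poles inside |z| = 8).

The denominator factors as (z - 4)*(z - 7), so the singularities of f are simple poles at z = 4, z = 7.
  |4|² = 16 < 64 = 8², so this pole is inside the contour.
  |7|² = 49 < 64 = 8², so this pole is inside the contour.

With P(z) = 3*z - 4 and Q(z) = z^2 - 11*z + 28, each pole is simple, so Res(f, z₀) = P(z₀)/Q'(z₀) with Q'(z) = 2*z - 11.
  Res(f, 4) = P(4)/Q'(4) = (8)/(-3) = -8/3
  Res(f, 7) = P(7)/Q'(7) = (17)/(3) = 17/3

Sum of residues inside C: 3
∮_C f(z) dz = 2πi · (3) = 6*I*pi

Final answer: 6*I*pi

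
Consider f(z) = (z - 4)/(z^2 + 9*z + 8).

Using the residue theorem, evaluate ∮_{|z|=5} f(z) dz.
By the residue theorem, ∮_C f(z) dz = 2πi · (sum of the residues of f at the poles inside |z| = 5).

The denominator factors as (z + 1)*(z + 8), so the singularities of f are simple poles at z = -1, z = -8.
  |-1|² = 1 < 25 = 5², so this pole is inside the contour.
  |-8|² = 64 > 25 = 5², so this pole is outside the contour.

With P(z) = z - 4 and Q(z) = z^2 + 9*z + 8, each pole is simple, so Res(f, z₀) = P(z₀)/Q'(z₀) with Q'(z) = 2*z + 9.
  Res(f, -1) = P(-1)/Q'(-1) = (-5)/(7) = -5/7

∮_C f(z) dz = 2πi · (-5/7) = -10*I*pi/7

Final answer: -10*I*pi/7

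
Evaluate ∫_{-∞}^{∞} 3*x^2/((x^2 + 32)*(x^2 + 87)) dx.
Let f(z) = 3*z^2/((z^2 + 32)*(z^2 + 87)). The denominator has no real zeros and deg Q - deg P = 2 ≥ 2, so the integral of f over the upper semicircle |z| = R tends to 0 as R → ∞. Closing the contour in the upper half-plane,
  ∫_{-∞}^{∞} f(x) dx = 2πi · Σ Res(f, z_k)  over the poles with Im z_k > 0.

Zeros of the denominator: z^2 + 87 = 0 gives z = ±sqrt(87)*I; z^2 + 32 = 0 gives z = ±4*sqrt(2)*I.
Upper half-plane: z = 4*sqrt(2)*I, z = sqrt(87)*I (simple).

Each pole is a simple zero of Q(z) = z^4 + 119*z^2 + 2784, so Res(f, z₀) = P(z₀)/Q'(z₀) with P(z) = 3*z^2, Q'(z) = 4*z^3 + 238*z:
  Res(f, 4*sqrt(2)*I) = (-96)/(440*sqrt(2)*I) = 6*sqrt(2)*I/55
  Res(f, sqrt(87)*I) = (-261)/(-110*sqrt(87)*I) = -3*sqrt(87)*I/110

Sum of residues: 3*I*(-sqrt(87) + 4*sqrt(2))/110
∫_{-∞}^{∞} f(x) dx = 2πi · (3*I*(-sqrt(87) + 4*sqrt(2))/110) = 3*pi*(-4*sqrt(2) + sqrt(87))/55

Final answer: 3*pi*(-4*sqrt(2) + sqrt(87))/55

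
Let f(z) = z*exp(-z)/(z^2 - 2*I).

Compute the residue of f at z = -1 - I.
exp(1 + I)/2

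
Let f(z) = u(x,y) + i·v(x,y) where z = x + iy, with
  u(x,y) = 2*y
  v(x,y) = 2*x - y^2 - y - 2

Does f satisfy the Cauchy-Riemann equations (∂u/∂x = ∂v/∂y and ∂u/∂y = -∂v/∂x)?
∂u/∂x = 0
∂v/∂y = -2*y - 1
∂u/∂y = 2
∂v/∂x = 2
∂u/∂x ≠ ∂v/∂y and ∂u/∂y ≠ -∂v/∂x; the Cauchy-Riemann equations are not satisfied, so f is not analytic.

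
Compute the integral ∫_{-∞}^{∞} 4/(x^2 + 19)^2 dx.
Let f(z) = 4/(z^2 + 19)^2. The denominator has no real zeros and deg Q - deg P = 4 ≥ 2, so the integral of f over the upper semicircle |z| = R tends to 0 as R → ∞. Closing the contour in the upper half-plane,
  ∫_{-∞}^{∞} f(x) dx = 2πi · Σ Res(f, z_k)  over the poles with Im z_k > 0.

Zeros of the denominator: z^2 + 19 = 0 gives z = ±sqrt(19)*I.
Upper half-plane: z = sqrt(19)*I (a pole of order 2).

Write f(z) = g(z)/(z - sqrt(19)*I)^2 with g(z) = 4/(z + sqrt(19)*I)^2. For a double pole, Res(f, z₀) = g'(z₀):
  g'(z) = -8/(z + sqrt(19)*I)^3
  Res(f, sqrt(19)*I) = g'(sqrt(19)*I) = -sqrt(19)*I/361

∫_{-∞}^{∞} f(x) dx = 2πi · (-sqrt(19)*I/361) = 2*sqrt(19)*pi/361

Final answer: 2*sqrt(19)*pi/361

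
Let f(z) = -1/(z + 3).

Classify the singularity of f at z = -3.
Write f(z) = g(z)/(z + 3) with g(z) = -1.
g is entire and g(-3) = -1 ≠ 0, so no factor of (z + 3) cancels: the Laurent expansion of f about z = -3 starts at the power -1, i.e. lim_{z→z₀} (z - z₀) f(z) = -1 is finite and nonzero.
So z = -3 is a pole of order 1.

Final answer: pole of order 1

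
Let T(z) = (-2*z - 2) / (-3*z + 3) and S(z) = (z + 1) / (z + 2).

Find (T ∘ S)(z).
(T ∘ S)(z) = T(S(z)) = ((-2)*S(z) + (-2))/((-3)*S(z) + (3)). Multiply numerator and denominator by z + 2:
  numerator:   (-2)*(z + 1) + (-2)*(z + 2) = -4*z - 6
  denominator: (-3)*(z + 1) + (3)*(z + 2) = 3
(T ∘ S)(z) = (-4*z - 6)/3

Final answer: (-4*z - 6)/3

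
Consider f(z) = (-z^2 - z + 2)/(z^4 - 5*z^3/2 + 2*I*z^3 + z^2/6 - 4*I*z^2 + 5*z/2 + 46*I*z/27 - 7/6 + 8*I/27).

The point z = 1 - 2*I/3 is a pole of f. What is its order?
Factor the denominator:
  z^4 - 5*z^3/2 + 2*I*z^3 + z^2/6 - 4*I*z^2 + 5*z/2 + 46*I*z/27 - 7/6 + 8*I/27 = (z - 1 + 2*I/3)^2*(z + 1/2 + 2*I/3)*(z - 1)

The numerator P(z) = -z^2 - z + 2 has P(1 - 2*I/3) = 4/9 + 2*I ≠ 0, so no factor of (z - 1 + 2*I/3) cancels.
Near z = 1 - 2*I/3 we can therefore write f(z) = g(z)/(z - 1 + 2*I/3)^2 with g analytic at 1 - 2*I/3 and g(1 - 2*I/3) ≠ 0 (g is the numerator divided by the remaining denominator factors).

Hence z = 1 - 2*I/3 is a pole of order 2.

Final answer: 2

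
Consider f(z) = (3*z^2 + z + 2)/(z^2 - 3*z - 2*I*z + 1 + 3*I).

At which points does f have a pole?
The singularities of f are the zeros of the denominator. Factoring,
  z^2 - 3*z - 2*I*z + 1 + 3*I = (z - 1 - I)*(z - 2 - I)
so the candidates are z = 1 + I, z = 2 + I.

Check the numerator P(z) = 3*z^2 + z + 2 at each one:
  P(1 + I) = 3 + 7*I ≠ 0, so z = 1 + I is a (simple) pole.
  P(2 + I) = 13 + 13*I ≠ 0, so z = 2 + I is a (simple) pole.

Poles of f: {1 + I, 2 + I}

Final answer: {1 + I, 2 + I}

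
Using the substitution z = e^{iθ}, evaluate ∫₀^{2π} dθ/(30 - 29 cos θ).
Call the integral J. The integrand is 2π-periodic and we integrate over a full period, so shifting θ does not change the value (θ → θ + π flips the sign of the trig term). Hence
  J = ∫₀^{2π} dθ/(30 + 29 cos θ).
Put z = e^{iθ}: then cos θ = (z + 1/z)/2, dθ = dz/(iz), and z runs once counterclockwise around |z| = 1:
  J = ∮_{|z|=1} 1/(30 + 29*(z + 1/z)/2) · dz/(iz) = (2/i) ∮_{|z|=1} dz/(29*z^2 + 60*z + 29).
The roots of 29*z^2 + 60*z + 29 are z = (-30 ± sqrt(30^2 - 29^2))/29, with sqrt(59) = sqrt(59); their product is 1, so only z₊ = -30/29 + sqrt(59)/29 lies inside the unit circle (z₋ = -30/29 - sqrt(59)/29 lies outside).
z₊ is a simple zero of q(z) = 29*z^2 + 60*z + 29, so Res(1/q, z₊) = 1/q'(z₊) with q'(z) = 58*z + 60; and q'(z₊) = 29*(z₊ - z₋) = 2*sqrt(59).
Therefore J = (2/i) · 2πi · 1/(2*sqrt(59)) = 2*pi/(sqrt(59)) = 2*sqrt(59)*pi/59

Final answer: 2*sqrt(59)*pi/59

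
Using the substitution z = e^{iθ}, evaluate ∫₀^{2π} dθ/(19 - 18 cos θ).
2*sqrt(37)*pi/37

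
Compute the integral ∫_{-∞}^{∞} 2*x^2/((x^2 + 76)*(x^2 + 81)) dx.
Let f(z) = 2*z^2/((z^2 + 76)*(z^2 + 81)). The denominator has no real zeros and deg Q - deg P = 2 ≥ 2, so the integral of f over the upper semicircle |z| = R tends to 0 as R → ∞. Closing the contour in the upper half-plane,
  ∫_{-∞}^{∞} f(x) dx = 2πi · Σ Res(f, z_k)  over the poles with Im z_k > 0.

Zeros of the denominator: z^2 + 81 = 0 gives z = ±9*I; z^2 + 76 = 0 gives z = ±2*sqrt(19)*I.
Upper half-plane: z = 9*I, z = 2*sqrt(19)*I (simple).

Each pole is a simple zero of Q(z) = z^4 + 157*z^2 + 6156, so Res(f, z₀) = P(z₀)/Q'(z₀) with P(z) = 2*z^2, Q'(z) = 4*z^3 + 314*z:
  Res(f, 9*I) = (-162)/(-90*I) = -9*I/5
  Res(f, 2*sqrt(19)*I) = (-152)/(20*sqrt(19)*I) = 2*sqrt(19)*I/5

Sum of residues: I*(-9 + 2*sqrt(19))/5
∫_{-∞}^{∞} f(x) dx = 2πi · (I*(-9 + 2*sqrt(19))/5) = 2*pi*(9 - 2*sqrt(19))/5

Final answer: 2*pi*(9 - 2*sqrt(19))/5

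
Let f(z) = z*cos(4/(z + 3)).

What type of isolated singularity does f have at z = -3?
Let u = z + 3. Then
  cos(4/u) = Σ_{k≥0} (-1)^k (4)^(2k)/((2k)!·u^(2k)) = 1 - 8/u^2 + 32/(3*u^4) + ...
which has infinitely many negative powers of u, so cos(4/(z + 3)) has an essential singularity at z = -3.
The extra factor z is a nonzero polynomial; if the product had at most a pole at z = -3, dividing by that polynomial would leave cos(4/(z + 3)) with at most a pole too — contradiction. (Equivalently, the product's Laurent series still has infinitely many negative powers.)
So the singularity is essential.

Final answer: essential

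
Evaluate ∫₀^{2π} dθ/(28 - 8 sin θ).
Call the integral J. The integrand is 2π-periodic and we integrate over a full period, so shifting θ does not change the value (θ → θ + π/2 turns sin θ into cos θ; θ → θ + π flips the sign of the trig term). Hence
  J = ∫₀^{2π} dθ/(28 + 8 cos θ).
Put z = e^{iθ}: then cos θ = (z + 1/z)/2, dθ = dz/(iz), and z runs once counterclockwise around |z| = 1:
  J = ∮_{|z|=1} 1/(28 + 8*(z + 1/z)/2) · dz/(iz) = (2/i) ∮_{|z|=1} dz/(8*z^2 + 56*z + 8).
The roots of 8*z^2 + 56*z + 8 are z = (-28 ± sqrt(28^2 - 8^2))/8, with sqrt(720) = 12*sqrt(5); their product is 1, so only z₊ = -7/2 + 3*sqrt(5)/2 lies inside the unit circle (z₋ = -7/2 - 3*sqrt(5)/2 lies outside).
z₊ is a simple zero of q(z) = 8*z^2 + 56*z + 8, so Res(1/q, z₊) = 1/q'(z₊) with q'(z) = 16*z + 56; and q'(z₊) = 8*(z₊ - z₋) = 24*sqrt(5).
Therefore J = (2/i) · 2πi · 1/(24*sqrt(5)) = 2*pi/(12*sqrt(5)) = sqrt(5)*pi/30

Final answer: sqrt(5)*pi/30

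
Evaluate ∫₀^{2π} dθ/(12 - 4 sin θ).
Call the integral J. The integrand is 2π-periodic and we integrate over a full period, so shifting θ does not change the value (θ → θ + π/2 turns sin θ into cos θ; θ → θ + π flips the sign of the trig term). Hence
  J = ∫₀^{2π} dθ/(12 + 4 cos θ).
Put z = e^{iθ}: then cos θ = (z + 1/z)/2, dθ = dz/(iz), and z runs once counterclockwise around |z| = 1:
  J = ∮_{|z|=1} 1/(12 + 4*(z + 1/z)/2) · dz/(iz) = (2/i) ∮_{|z|=1} dz/(4*z^2 + 24*z + 4).
The roots of 4*z^2 + 24*z + 4 are z = (-12 ± sqrt(12^2 - 4^2))/4, with sqrt(128) = 8*sqrt(2); their product is 1, so only z₊ = -3 + 2*sqrt(2) lies inside the unit circle (z₋ = -3 - 2*sqrt(2) lies outside).
z₊ is a simple zero of q(z) = 4*z^2 + 24*z + 4, so Res(1/q, z₊) = 1/q'(z₊) with q'(z) = 8*z + 24; and q'(z₊) = 4*(z₊ - z₋) = 16*sqrt(2).
Therefore J = (2/i) · 2πi · 1/(16*sqrt(2)) = 2*pi/(8*sqrt(2)) = sqrt(2)*pi/8

Final answer: sqrt(2)*pi/8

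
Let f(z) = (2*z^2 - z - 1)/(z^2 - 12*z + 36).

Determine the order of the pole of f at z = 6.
2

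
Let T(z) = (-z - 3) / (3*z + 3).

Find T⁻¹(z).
Set w = T(z) = (-z - 3) / (3*z + 3) and solve for z:
  w*(3*z + 3) = -z - 3
  3*w + z*(3*w + 1) + 3 = 0
  z*(3*w + 1) = -3*w - 3
  z = (3*w + 3)/(-3*w - 1)
Renaming the variable, T⁻¹(z) = (3*z + 3)/(-3*z - 1) = (-3*z - 3)/(3*z + 1).
(Check: ad - bc = 6 ≠ 0, so T is invertible.)

Final answer: (-3*z - 3)/(3*z + 1)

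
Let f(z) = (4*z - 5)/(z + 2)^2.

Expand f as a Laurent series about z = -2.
Put w = z - (-2), i.e. z = w - 2. The denominator is w^2, so it suffices to rewrite the numerator in powers of w.

P(z) = 4*z - 5
P(w - 2) = -13 + 4*w

Dividing each term by w^2:
  f = -13/w^2 + 4/w

Substituting back w = z + 2:
  f(z) = -13/(z + 2)^2 + 4/(z + 2)

The series is finite because the numerator is a polynomial; the negative powers form the principal part, and the coefficient of 1/(z + 2) gives Res(f, -2) = 4.

Final answer: -13/(z + 2)^2 + 4/(z + 2)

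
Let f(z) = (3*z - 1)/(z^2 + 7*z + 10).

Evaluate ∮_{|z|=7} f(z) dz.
6*I*pi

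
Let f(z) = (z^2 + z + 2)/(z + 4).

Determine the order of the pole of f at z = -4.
Factor the denominator:
  z + 4 = (z + 4)

The numerator P(z) = z^2 + z + 2 has P(-4) = 14 ≠ 0, so no factor of (z + 4) cancels.
Near z = -4 we can therefore write f(z) = g(z)/(z + 4) with g analytic at -4 and g(-4) ≠ 0 (g is just the numerator).

Hence z = -4 is a pole of order 1.

Final answer: 1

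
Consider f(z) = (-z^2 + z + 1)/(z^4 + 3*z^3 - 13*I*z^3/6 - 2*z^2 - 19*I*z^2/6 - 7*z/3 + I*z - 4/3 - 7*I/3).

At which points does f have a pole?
{-3 + I, -1 + I, -I/2, 1 + 2*I/3}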